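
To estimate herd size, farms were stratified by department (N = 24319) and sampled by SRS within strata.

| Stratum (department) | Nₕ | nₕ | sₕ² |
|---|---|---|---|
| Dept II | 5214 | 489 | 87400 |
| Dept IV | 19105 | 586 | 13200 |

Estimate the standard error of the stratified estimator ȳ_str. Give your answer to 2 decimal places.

4.57

Var(ȳ_str) = Σₕ Wₕ²(1 − fₕ)sₕ²/nₕ with Wₕ = Nₕ/N, N = 24319.
Dept II: Wₕ = 0.21440026; term = 0.21440026²·(1 − 0.09378596)·87400/489 = 7.4453306.
Dept IV: Wₕ = 0.78559974; term = 0.78559974²·(1 − 0.03067260)·13200/586 = 13.475642.
Sum = 20.920973.
SE = √(20.920973) = 4.57.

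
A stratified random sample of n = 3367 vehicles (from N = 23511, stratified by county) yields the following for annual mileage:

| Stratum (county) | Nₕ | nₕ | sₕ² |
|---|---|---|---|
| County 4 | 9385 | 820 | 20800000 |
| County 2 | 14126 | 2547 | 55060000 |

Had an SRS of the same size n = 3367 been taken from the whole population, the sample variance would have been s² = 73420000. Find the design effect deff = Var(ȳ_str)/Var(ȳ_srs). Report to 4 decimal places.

Var(ȳ_str) = Σ Wₕ²(1−fₕ)sₕ²/nₕ with Wₕ = Nₕ/23511:
  County 4: (9385/23511)²·(1−820/9385)·20800000/820 = 3688.6625
  County 2: (14126/23511)²·(1−2547/14126)·55060000/2547 = 6396.6902
  → Var(ȳ_str) = 10085.353.
Var(ȳ_srs) = (1 − 3367/23511)·73420000/3367 = 18682.968.
deff = 10085.353 / 18682.968 = 0.5398.

0.5398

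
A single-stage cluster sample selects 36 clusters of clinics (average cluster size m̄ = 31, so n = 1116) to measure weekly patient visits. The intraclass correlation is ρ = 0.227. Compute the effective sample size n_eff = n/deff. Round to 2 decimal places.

142.89

deff = 1 + (31 − 1)·0.227 = 1 + 6.81 = 7.81.
n_eff = 1116 / 7.81 = 142.89.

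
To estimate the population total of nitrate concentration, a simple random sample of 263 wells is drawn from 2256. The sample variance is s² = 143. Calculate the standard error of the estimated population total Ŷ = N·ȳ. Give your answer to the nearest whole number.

Var(Ŷ) = N²·Var(ȳ) = N²·(1 − n/N)·s²/n.
f = 263/2256 = 0.11657801; Var(ȳ) = 0.88342199·143/263 = 0.48033971.
Var(Ŷ) = 2256² · 0.48033971 = 2.4447062 × 10^6.
SE(Ŷ) = √(2.4447062 × 10^6) = 1564.

1564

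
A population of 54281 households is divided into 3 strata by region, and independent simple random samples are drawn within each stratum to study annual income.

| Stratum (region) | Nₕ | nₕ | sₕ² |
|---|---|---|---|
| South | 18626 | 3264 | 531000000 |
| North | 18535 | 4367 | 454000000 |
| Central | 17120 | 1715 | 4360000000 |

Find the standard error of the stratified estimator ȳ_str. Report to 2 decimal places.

502.62

Var(ȳ_str) = Σₕ Wₕ²(1 − fₕ)sₕ²/nₕ with Wₕ = Nₕ/N, N = 54281.
South: Wₕ = 0.34314033; term = 0.34314033²·(1 − 0.17523891)·531000000/3264 = 15798.507.
North: Wₕ = 0.34146386; term = 0.34146386²·(1 − 0.23560831)·454000000/4367 = 9265.6975.
Central: Wₕ = 0.31539581; term = 0.31539581²·(1 − 0.10017523)·4360000000/1715 = 227558.02.
Sum = 252622.22.
SE = √(252622.22) = 502.62.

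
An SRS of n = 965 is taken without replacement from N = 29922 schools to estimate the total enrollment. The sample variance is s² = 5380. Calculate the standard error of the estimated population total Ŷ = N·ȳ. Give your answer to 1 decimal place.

Var(Ŷ) = N²·Var(ȳ) = N²·(1 − n/N)·s²/n.
f = 965/29922 = 0.03225052; Var(ȳ) = 0.96774948·5380/965 = 5.3953287.
Var(Ŷ) = 29922² · 5.3953287 = 4.8305785 × 10^9.
SE(Ŷ) = √(4.8305785 × 10^9) = 69502.4.

69502.4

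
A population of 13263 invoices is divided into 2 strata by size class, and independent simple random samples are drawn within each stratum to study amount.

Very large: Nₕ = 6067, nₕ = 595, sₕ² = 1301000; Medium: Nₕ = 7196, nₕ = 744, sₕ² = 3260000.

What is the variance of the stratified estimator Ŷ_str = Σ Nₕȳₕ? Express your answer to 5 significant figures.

Var(Ŷ_str) = Σₕ Nₕ²(1 − fₕ)sₕ²/nₕ.
Very large: 6067²·(1 − 595/6067)·1301000/595 = 7.2590605 × 10^10.
Medium: 7196²·(1 − 744/7196)·3260000/744 = 2.0343711 × 10^11.
Sum = 2.7602772 × 10^11.

2.7603 × 10^11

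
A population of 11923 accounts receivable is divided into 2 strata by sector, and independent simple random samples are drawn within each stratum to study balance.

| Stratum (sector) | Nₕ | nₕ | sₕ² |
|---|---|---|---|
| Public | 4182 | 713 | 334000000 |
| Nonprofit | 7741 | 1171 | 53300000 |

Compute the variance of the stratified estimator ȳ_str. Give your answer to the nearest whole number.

64089

Var(ȳ_str) = Σₕ Wₕ²(1 − fₕ)sₕ²/nₕ with Wₕ = Nₕ/N, N = 11923.
Public: Wₕ = 0.35075065; term = 0.35075065²·(1 − 0.17049259)·334000000/713 = 47805.094.
Nonprofit: Wₕ = 0.64924935; term = 0.64924935²·(1 − 0.15127245)·53300000/1171 = 16284.021.
Sum = 64089.115.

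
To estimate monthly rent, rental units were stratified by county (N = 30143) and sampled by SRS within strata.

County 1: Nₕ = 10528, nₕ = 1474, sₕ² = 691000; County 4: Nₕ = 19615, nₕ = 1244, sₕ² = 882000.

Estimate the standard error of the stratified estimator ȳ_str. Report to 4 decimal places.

Var(ȳ_str) = Σₕ Wₕ²(1 − fₕ)sₕ²/nₕ with Wₕ = Nₕ/N, N = 30143.
County 1: Wₕ = 0.34926849; term = 0.34926849²·(1 − 0.14000760)·691000/1474 = 49.180618.
County 4: Wₕ = 0.65073151; term = 0.65073151²·(1 − 0.06342085)·882000/1244 = 281.18773.
Sum = 330.36835.
SE = √(330.36835) = 18.1760.

18.1760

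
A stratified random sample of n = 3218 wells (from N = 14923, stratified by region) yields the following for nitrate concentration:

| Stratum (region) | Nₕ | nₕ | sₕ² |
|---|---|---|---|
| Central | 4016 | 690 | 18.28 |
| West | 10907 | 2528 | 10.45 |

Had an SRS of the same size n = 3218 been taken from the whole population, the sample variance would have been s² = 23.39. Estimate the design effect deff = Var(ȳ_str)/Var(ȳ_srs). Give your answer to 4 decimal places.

0.5763

Var(ȳ_str) = Σ Wₕ²(1−fₕ)sₕ²/nₕ with Wₕ = Nₕ/14923:
  Central: (4016/14923)²·(1−690/4016)·18.28/690 = 0.0015890252
  West: (10907/14923)²·(1−2528/10907)·10.45/2528 = 0.0016963851
  → Var(ȳ_str) = 0.0032854103.
Var(ȳ_srs) = (1 − 3218/14923)·23.39/3218 = 0.0057011105.
deff = 0.0032854103 / 0.0057011105 = 0.5763.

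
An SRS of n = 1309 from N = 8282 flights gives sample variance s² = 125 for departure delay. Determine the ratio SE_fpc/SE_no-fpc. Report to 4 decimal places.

0.9176

f = n/N = 1309/8282 = 0.15805361.
SE_no-fpc = √(s²/n) = 0.309019; SE_fpc = √((1−f)s²/n) = 0.28354853.
Ratio = √(1−f) = 0.91757637.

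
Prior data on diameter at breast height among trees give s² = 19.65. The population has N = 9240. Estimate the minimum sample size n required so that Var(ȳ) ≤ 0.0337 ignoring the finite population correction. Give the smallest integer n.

Without fpc, n₀ = s²/D = 19.65/0.0337 = 583.0861.
Rounding up, n = 584.

584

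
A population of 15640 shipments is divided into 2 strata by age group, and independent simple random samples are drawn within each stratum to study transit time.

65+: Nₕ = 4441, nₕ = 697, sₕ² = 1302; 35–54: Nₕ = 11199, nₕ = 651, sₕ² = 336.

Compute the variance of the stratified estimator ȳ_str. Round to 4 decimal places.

0.3762

Var(ȳ_str) = Σₕ Wₕ²(1 − fₕ)sₕ²/nₕ with Wₕ = Nₕ/N, N = 15640.
65+: Wₕ = 0.28395141; term = 0.28395141²·(1 − 0.15694663)·1302/697 = 0.12697591.
35–54: Wₕ = 0.71604859; term = 0.71604859²·(1 − 0.05813019)·336/651 = 0.24924942.
Sum = 0.37622533.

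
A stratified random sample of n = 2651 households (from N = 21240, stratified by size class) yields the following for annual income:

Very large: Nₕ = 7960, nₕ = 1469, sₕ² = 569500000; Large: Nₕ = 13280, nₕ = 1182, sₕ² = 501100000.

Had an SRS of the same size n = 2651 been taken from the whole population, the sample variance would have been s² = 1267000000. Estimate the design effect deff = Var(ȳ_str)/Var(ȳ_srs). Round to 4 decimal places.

Var(ȳ_str) = Σ Wₕ²(1−fₕ)sₕ²/nₕ with Wₕ = Nₕ/21240:
  Very large: (7960/21240)²·(1−1469/7960)·569500000/1469 = 44400.472
  Large: (13280/21240)²·(1−1182/13280)·501100000/1182 = 150976.57
  → Var(ȳ_str) = 195377.04.
Var(ȳ_srs) = (1 − 2651/21240)·1267000000/2651 = 418281.25.
deff = 195377.04 / 418281.25 = 0.4671.

0.4671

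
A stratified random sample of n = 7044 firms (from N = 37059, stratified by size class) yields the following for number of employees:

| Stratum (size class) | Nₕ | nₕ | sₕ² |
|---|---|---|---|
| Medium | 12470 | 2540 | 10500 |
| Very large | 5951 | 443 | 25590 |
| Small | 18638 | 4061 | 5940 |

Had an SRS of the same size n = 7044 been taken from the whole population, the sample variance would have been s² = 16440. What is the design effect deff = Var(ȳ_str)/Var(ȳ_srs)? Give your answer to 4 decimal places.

Var(ȳ_str) = Σ Wₕ²(1−fₕ)sₕ²/nₕ with Wₕ = Nₕ/37059:
  Medium: (12470/37059)²·(1−2540/12470)·10500/2540 = 0.37272103
  Very large: (5951/37059)²·(1−443/5951)·25590/443 = 1.3786786
  Small: (18638/37059)²·(1−4061/18638)·5940/4061 = 0.28935669
  → Var(ȳ_str) = 2.0407563.
Var(ȳ_srs) = (1 − 7044/37059)·16440/7044 = 1.8902843.
deff = 2.0407563 / 1.8902843 = 1.0796.

1.0796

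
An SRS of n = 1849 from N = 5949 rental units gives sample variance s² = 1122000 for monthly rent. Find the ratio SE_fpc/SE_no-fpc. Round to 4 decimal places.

0.8302

f = n/N = 1849/5949 = 0.31080854.
SE_no-fpc = √(s²/n) = 24.633605; SE_fpc = √((1−f)s²/n) = 20.450217.
Ratio = √(1−f) = 0.83017556.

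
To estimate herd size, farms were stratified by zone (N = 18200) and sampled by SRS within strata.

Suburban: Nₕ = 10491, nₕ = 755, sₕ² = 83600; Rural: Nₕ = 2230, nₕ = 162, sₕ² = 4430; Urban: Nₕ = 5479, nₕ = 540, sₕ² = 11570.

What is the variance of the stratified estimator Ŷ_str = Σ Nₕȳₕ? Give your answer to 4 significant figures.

1.202 × 10^10

Var(Ŷ_str) = Σₕ Nₕ²(1 − fₕ)sₕ²/nₕ.
Suburban: 10491²·(1 − 755/10491)·83600/755 = 1.1309848 × 10^10.
Rural: 2230²·(1 − 162/2230)·4430/162 = 1.2610843 × 10^8.
Urban: 5479²·(1 − 540/5479)·11570/540 = 5.7980229 × 10^8.
Sum = 1.2015759 × 10^10.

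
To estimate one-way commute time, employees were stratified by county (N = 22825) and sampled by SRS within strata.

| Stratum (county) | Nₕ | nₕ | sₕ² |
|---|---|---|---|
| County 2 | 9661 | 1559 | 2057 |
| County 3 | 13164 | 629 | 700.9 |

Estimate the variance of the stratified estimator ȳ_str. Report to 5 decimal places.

0.55117

Var(ȳ_str) = Σₕ Wₕ²(1 − fₕ)sₕ²/nₕ with Wₕ = Nₕ/N, N = 22825.
County 2: Wₕ = 0.42326396; term = 0.42326396²·(1 − 0.16137046)·2057/1559 = 0.19823527.
County 3: Wₕ = 0.57673604; term = 0.57673604²·(1 − 0.04778183)·700.9/629 = 0.35293608.
Sum = 0.55117135.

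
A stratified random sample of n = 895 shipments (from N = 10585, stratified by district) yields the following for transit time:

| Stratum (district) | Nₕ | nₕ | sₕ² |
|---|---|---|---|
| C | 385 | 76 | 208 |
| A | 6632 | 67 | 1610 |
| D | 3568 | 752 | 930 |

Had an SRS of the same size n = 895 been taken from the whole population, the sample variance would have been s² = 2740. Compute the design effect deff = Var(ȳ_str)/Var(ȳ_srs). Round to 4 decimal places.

Var(ȳ_str) = Σ Wₕ²(1−fₕ)sₕ²/nₕ with Wₕ = Nₕ/10585:
  C: (385/10585)²·(1−76/385)·208/76 = 0.0029059439
  A: (6632/10585)²·(1−67/6632)·1610/67 = 9.3378866
  D: (3568/10585)²·(1−752/3568)·930/752 = 0.11090238
  → Var(ȳ_str) = 9.4516949.
Var(ȳ_srs) = (1 − 895/10585)·2740/895 = 2.8025956.
deff = 9.4516949 / 2.8025956 = 3.3725.

3.3725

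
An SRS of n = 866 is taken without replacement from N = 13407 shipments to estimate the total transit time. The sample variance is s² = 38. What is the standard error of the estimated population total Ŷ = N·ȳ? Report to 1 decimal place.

Var(Ŷ) = N²·Var(ȳ) = N²·(1 − n/N)·s²/n.
f = 866/13407 = 0.06459312; Var(ȳ) = 0.93540688·38/866 = 0.041045567.
Var(Ŷ) = 13407² · 0.041045567 = 7.3778442 × 10^6.
SE(Ŷ) = √(7.3778442 × 10^6) = 2716.2.

2716.2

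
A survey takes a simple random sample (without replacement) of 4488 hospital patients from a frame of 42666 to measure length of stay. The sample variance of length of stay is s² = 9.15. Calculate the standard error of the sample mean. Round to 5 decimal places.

Under SRS without replacement, Var(ȳ) = (1 − f)·s²/n with f = n/N = 4488/42666 = 0.10518914.
Var(ȳ) = (1 − 0.10518914)·9.15/4488 = 0.89481086·0.0020387701 = 0.0018243136.
SE(ȳ) = √(0.0018243136) = 0.04271.

0.04271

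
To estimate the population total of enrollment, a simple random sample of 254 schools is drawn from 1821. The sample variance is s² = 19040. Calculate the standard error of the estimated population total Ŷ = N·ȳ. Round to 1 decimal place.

14625.3

Var(Ŷ) = N²·Var(ȳ) = N²·(1 − n/N)·s²/n.
f = 254/1821 = 0.13948380; Var(ȳ) = 0.86051620·19040/254 = 64.504836.
Var(Ŷ) = 1821² · 64.504836 = 2.1390068 × 10^8.
SE(Ŷ) = √(2.1390068 × 10^8) = 14625.3.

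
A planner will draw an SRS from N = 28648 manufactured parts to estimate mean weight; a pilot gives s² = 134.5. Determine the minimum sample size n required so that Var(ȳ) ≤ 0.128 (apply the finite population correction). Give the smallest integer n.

Without fpc, n₀ = s²/D = 134.5/0.128 = 1050.7812.
With fpc, (1 − n/N)·s²/n ≤ D requires n ≥ n₀/(1 + n₀/N) = 1050.7812/(1 + 1050.7812/28648) = 1013.6032.
Rounding up, n = 1014.

1014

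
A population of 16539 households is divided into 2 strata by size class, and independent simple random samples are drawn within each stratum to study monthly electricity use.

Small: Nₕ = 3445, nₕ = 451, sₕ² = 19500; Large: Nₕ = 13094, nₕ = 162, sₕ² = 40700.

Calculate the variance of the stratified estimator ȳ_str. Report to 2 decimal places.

Var(ȳ_str) = Σₕ Wₕ²(1 − fₕ)sₕ²/nₕ with Wₕ = Nₕ/N, N = 16539.
Small: Wₕ = 0.20829554; term = 0.20829554²·(1 − 0.13091437)·19500/451 = 1.6303491.
Large: Wₕ = 0.79170446; term = 0.79170446²·(1 − 0.01237208)·40700/162 = 155.52454.
Sum = 157.15489.

157.15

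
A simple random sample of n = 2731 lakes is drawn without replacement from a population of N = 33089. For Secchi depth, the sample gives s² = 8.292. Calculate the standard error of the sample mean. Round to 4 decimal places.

0.0528

Under SRS without replacement, Var(ȳ) = (1 − f)·s²/n with f = n/N = 2731/33089 = 0.08253498.
Var(ȳ) = (1 − 0.08253498)·8.292/2731 = 0.91746502·0.0030362505 = 0.0027856536.
SE(ȳ) = √(0.0027856536) = 0.0528.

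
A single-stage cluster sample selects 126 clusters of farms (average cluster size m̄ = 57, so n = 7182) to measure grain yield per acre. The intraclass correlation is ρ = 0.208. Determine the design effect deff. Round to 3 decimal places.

12.648

deff = 1 + (57 − 1)·0.208 = 1 + 11.648 = 12.648.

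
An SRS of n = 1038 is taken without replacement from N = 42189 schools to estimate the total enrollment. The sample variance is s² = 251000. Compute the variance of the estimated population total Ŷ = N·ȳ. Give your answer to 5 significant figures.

4.1981 × 10^11

Var(Ŷ) = N²·Var(ȳ) = N²·(1 − n/N)·s²/n.
f = 1038/42189 = 0.02460357; Var(ȳ) = 0.97539643·251000/1038 = 235.86176.
Var(Ŷ) = 42189² · 235.86176 = 4.1981311 × 10^11.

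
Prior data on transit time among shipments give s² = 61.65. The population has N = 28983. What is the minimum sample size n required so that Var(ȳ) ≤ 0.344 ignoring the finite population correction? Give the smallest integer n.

180

Without fpc, n₀ = s²/D = 61.65/0.344 = 179.2151.
Rounding up, n = 180.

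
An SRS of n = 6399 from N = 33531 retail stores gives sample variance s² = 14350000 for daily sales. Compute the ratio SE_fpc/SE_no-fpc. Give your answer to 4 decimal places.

0.8995

f = n/N = 6399/33531 = 0.19083833.
SE_no-fpc = √(s²/n) = 47.355442; SE_fpc = √((1−f)s²/n) = 42.597837.
Ratio = √(1−f) = 0.89953414.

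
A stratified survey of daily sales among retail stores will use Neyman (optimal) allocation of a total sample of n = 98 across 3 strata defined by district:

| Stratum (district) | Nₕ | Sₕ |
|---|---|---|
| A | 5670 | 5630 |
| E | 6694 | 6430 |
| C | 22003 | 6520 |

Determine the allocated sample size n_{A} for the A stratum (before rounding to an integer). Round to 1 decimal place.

Neyman allocation: nₕ = n·NₕSₕ / Σⱼ NⱼSⱼ.
Σ NⱼSⱼ = 5670·5630 + 6694·6430 + 22003·6520 = 2.1842408 × 10^8.
n_{A} = 98·5670·5630 / (2.1842408 × 10^8) = 14.3.

14.3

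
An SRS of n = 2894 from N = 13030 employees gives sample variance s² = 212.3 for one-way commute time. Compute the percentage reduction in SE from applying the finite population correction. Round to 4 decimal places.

11.8015

f = n/N = 2894/13030 = 0.22210284.
SE_no-fpc = √(s²/n) = 0.27084806; SE_fpc = √((1−f)s²/n) = 0.23888387.
Ratio = √(1−f) = 0.88198478. Reduction = 100·(1 − 0.88198478) = 11.8015%.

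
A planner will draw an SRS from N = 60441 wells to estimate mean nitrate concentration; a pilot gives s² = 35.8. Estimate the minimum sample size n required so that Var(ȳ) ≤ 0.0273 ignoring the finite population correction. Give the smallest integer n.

Without fpc, n₀ = s²/D = 35.8/0.0273 = 1311.3553.
Rounding up, n = 1312.

1312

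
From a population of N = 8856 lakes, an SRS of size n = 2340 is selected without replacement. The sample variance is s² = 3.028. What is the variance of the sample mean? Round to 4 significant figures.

Under SRS without replacement, Var(ȳ) = (1 − f)·s²/n with f = n/N = 2340/8856 = 0.26422764.
Var(ȳ) = (1 − 0.26422764)·3.028/2340 = 0.73577236·0.0012940171 = 9.5210201 × 10^-4.

9.521 × 10^-4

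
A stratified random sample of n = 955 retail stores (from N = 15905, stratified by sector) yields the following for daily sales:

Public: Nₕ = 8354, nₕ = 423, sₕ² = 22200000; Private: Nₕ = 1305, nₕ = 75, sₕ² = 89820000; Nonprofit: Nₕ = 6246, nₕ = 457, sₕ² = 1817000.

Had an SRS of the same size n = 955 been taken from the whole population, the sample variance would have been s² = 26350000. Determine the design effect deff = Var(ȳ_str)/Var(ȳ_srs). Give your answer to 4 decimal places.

Var(ȳ_str) = Σ Wₕ²(1−fₕ)sₕ²/nₕ with Wₕ = Nₕ/15905:
  Public: (8354/15905)²·(1−423/8354)·22200000/423 = 13745.726
  Private: (1305/15905)²·(1−75/1305)·89820000/75 = 7599.0633
  Nonprofit: (6246/15905)²·(1−457/6246)·1817000/457 = 568.29902
  → Var(ȳ_str) = 21913.088.
Var(ȳ_srs) = (1 − 955/15905)·26350000/955 = 25934.911.
deff = 21913.088 / 25934.911 = 0.8449.

0.8449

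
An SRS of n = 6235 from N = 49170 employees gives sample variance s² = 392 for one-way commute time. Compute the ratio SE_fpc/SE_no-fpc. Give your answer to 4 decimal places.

f = n/N = 6235/49170 = 0.12680496.
SE_no-fpc = √(s²/n) = 0.25074068; SE_fpc = √((1−f)s²/n) = 0.23430439.
Ratio = √(1−f) = 0.93444906.

0.9344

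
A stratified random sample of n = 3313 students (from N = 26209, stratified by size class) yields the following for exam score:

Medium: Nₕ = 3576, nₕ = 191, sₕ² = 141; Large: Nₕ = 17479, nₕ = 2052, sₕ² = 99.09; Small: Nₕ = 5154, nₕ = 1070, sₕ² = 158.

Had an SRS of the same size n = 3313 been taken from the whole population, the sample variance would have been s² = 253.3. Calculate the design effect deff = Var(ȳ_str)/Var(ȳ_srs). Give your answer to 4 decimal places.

0.5463

Var(ȳ_str) = Σ Wₕ²(1−fₕ)sₕ²/nₕ with Wₕ = Nₕ/26209:
  Medium: (3576/26209)²·(1−191/3576)·141/191 = 0.013008914
  Large: (17479/26209)²·(1−2052/17479)·99.09/2052 = 0.018956128
  Small: (5154/26209)²·(1−1070/5154)·158/1070 = 0.004524833
  → Var(ȳ_str) = 0.036489875.
Var(ȳ_srs) = (1 − 3313/26209)·253.3/3313 = 0.066791765.
deff = 0.036489875 / 0.066791765 = 0.5463.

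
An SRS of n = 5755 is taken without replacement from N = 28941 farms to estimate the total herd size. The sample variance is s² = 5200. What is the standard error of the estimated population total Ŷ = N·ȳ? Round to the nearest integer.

Var(Ŷ) = N²·Var(ȳ) = N²·(1 − n/N)·s²/n.
f = 5755/28941 = 0.19885284; Var(ȳ) = 0.80114716·5200/5755 = 0.72388623.
Var(Ŷ) = 28941² · 0.72388623 = 6.063137 × 10^8.
SE(Ŷ) = √(6.063137 × 10^8) = 24623.

24623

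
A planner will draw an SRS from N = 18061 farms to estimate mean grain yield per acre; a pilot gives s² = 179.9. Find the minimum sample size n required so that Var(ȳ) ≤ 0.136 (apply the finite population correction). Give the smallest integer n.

1233

Without fpc, n₀ = s²/D = 179.9/0.136 = 1322.7941.
With fpc, (1 − n/N)·s²/n ≤ D requires n ≥ n₀/(1 + n₀/N) = 1322.7941/(1 + 1322.7941/18061) = 1232.5236.
Rounding up, n = 1233.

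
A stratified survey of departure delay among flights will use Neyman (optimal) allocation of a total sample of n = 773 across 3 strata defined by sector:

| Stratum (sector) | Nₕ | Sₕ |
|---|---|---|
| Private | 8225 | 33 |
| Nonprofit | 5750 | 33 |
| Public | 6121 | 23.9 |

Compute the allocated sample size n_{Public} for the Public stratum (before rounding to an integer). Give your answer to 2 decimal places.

Neyman allocation: nₕ = n·NₕSₕ / Σⱼ NⱼSⱼ.
Σ NⱼSⱼ = 8225·33 + 5750·33 + 6121·23.9 = 607466.9.
n_{Public} = 773·6121·23.9 / 607466.9 = 186.16.

186.16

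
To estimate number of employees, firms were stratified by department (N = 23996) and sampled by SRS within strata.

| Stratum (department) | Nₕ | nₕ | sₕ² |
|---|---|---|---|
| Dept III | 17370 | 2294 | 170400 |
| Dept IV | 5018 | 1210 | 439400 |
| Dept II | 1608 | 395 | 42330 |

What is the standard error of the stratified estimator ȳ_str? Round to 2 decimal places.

6.80

Var(ȳ_str) = Σₕ Wₕ²(1 − fₕ)sₕ²/nₕ with Wₕ = Nₕ/N, N = 23996.
Dept III: Wₕ = 0.72387065; term = 0.72387065²·(1 − 0.13206678)·170400/2294 = 33.781927.
Dept IV: Wₕ = 0.20911819; term = 0.20911819²·(1 − 0.24113193)·439400/1210 = 12.051041.
Dept II: Wₕ = 0.06701117; term = 0.06701117²·(1 − 0.24564677)·42330/395 = 0.36301144.
Sum = 46.195979.
SE = √(46.195979) = 6.80.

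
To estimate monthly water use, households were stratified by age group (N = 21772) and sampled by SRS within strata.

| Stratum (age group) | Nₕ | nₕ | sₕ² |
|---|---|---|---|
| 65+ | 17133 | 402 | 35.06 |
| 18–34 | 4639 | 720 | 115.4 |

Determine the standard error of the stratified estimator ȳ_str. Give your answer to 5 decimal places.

0.24267

Var(ȳ_str) = Σₕ Wₕ²(1 − fₕ)sₕ²/nₕ with Wₕ = Nₕ/N, N = 21772.
65+: Wₕ = 0.78692816; term = 0.78692816²·(1 − 0.02346349)·35.06/402 = 0.052740534.
18–34: Wₕ = 0.21307184; term = 0.21307184²·(1 − 0.15520586)·115.4/720 = 0.0061471852.
Sum = 0.058887719.
SE = √(0.058887719) = 0.24267.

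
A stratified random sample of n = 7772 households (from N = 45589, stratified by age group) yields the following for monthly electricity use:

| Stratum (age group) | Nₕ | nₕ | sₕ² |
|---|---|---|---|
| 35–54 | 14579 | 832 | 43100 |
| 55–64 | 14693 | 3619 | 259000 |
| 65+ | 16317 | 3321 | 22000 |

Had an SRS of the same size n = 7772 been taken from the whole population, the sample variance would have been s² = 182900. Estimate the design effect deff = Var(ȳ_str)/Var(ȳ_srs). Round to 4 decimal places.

Var(ȳ_str) = Σ Wₕ²(1−fₕ)sₕ²/nₕ with Wₕ = Nₕ/45589:
  35–54: (14579/45589)²·(1−832/14579)·43100/832 = 4.9953909
  55–64: (14693/45589)²·(1−3619/14693)·259000/3619 = 5.602812
  65+: (16317/45589)²·(1−3321/16317)·22000/3321 = 0.67590193
  → Var(ȳ_str) = 11.274105.
Var(ȳ_srs) = (1 − 7772/45589)·182900/7772 = 19.521263.
deff = 11.274105 / 19.521263 = 0.5775.

0.5775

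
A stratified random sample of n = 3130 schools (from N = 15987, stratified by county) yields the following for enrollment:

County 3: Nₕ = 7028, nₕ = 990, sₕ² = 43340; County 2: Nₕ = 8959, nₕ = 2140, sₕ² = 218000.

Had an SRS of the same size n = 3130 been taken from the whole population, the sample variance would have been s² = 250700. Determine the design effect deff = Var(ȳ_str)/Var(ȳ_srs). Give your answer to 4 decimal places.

Var(ȳ_str) = Σ Wₕ²(1−fₕ)sₕ²/nₕ with Wₕ = Nₕ/15987:
  County 3: (7028/15987)²·(1−990/7028)·43340/990 = 7.2684971
  County 2: (8959/15987)²·(1−2140/8959)·218000/2140 = 24.349441
  → Var(ȳ_str) = 31.617938.
Var(ȳ_srs) = (1 − 3130/15987)·250700/3130 = 64.414355.
deff = 31.617938 / 64.414355 = 0.4909.

0.4909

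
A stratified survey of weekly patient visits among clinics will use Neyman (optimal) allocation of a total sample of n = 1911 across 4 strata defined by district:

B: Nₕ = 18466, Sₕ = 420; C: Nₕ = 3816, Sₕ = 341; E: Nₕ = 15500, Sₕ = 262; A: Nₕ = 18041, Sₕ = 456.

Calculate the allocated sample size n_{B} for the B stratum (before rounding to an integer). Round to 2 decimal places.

694.37

Neyman allocation: nₕ = n·NₕSₕ / Σⱼ NⱼSⱼ.
Σ NⱼSⱼ = 18466·420 + 3816·341 + 15500·262 + 18041·456 = 2.1344672 × 10^7.
n_{B} = 1911·18466·420 / (2.1344672 × 10^7) = 694.37.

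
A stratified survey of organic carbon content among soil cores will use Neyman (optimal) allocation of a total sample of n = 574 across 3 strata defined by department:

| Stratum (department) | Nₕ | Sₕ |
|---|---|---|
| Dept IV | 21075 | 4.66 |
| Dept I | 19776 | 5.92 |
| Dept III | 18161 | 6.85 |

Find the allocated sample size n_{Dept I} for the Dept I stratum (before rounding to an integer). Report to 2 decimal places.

Neyman allocation: nₕ = n·NₕSₕ / Σⱼ NⱼSⱼ.
Σ NⱼSⱼ = 21075·4.66 + 19776·5.92 + 18161·6.85 = 339686.27.
n_{Dept I} = 574·19776·5.92 / 339686.27 = 197.83.

197.83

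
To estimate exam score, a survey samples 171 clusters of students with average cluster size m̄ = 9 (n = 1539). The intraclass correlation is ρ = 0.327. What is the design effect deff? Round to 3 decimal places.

3.616

deff = 1 + (9 − 1)·0.327 = 1 + 2.616 = 3.616.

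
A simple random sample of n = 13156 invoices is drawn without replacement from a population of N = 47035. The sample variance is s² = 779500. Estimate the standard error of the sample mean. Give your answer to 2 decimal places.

6.53

Under SRS without replacement, Var(ȳ) = (1 − f)·s²/n with f = n/N = 13156/47035 = 0.27970660.
Var(ȳ) = (1 − 0.27970660)·779500/13156 = 0.72029340·59.250532 = 42.677767.
SE(ȳ) = √(42.677767) = 6.53.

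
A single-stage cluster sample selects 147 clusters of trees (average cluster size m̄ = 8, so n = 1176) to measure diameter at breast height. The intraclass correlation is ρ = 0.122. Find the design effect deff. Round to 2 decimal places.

deff = 1 + (8 − 1)·0.122 = 1 + 0.854 = 1.854.

1.85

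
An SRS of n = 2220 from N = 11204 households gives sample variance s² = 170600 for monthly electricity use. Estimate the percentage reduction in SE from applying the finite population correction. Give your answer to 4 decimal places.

10.4536

f = n/N = 2220/11204 = 0.19814352.
SE_no-fpc = √(s²/n) = 8.7662333; SE_fpc = √((1−f)s²/n) = 7.8498498.
Ratio = √(1−f) = 0.89546439. Reduction = 100·(1 − 0.89546439) = 10.4536%.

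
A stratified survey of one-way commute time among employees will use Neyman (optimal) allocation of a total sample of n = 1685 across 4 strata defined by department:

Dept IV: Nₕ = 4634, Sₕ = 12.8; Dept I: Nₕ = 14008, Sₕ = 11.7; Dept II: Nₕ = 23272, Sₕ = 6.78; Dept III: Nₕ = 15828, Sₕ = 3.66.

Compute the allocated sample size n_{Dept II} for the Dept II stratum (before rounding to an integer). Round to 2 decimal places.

605.72

Neyman allocation: nₕ = n·NₕSₕ / Σⱼ NⱼSⱼ.
Σ NⱼSⱼ = 4634·12.8 + 14008·11.7 + 23272·6.78 + 15828·3.66 = 438923.44.
n_{Dept II} = 1685·23272·6.78 / 438923.44 = 605.72.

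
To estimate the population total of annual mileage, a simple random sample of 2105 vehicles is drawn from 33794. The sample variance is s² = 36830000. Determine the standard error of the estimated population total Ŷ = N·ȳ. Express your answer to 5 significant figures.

Var(Ŷ) = N²·Var(ȳ) = N²·(1 − n/N)·s²/n.
f = 2105/33794 = 0.06228916; Var(ȳ) = 0.93771084·36830000/2105 = 16406.599.
Var(Ŷ) = 33794² · 16406.599 = 1.8736901 × 10^13.
SE(Ŷ) = √(1.8736901 × 10^13) = 4.3286 × 10^6.

4.3286 × 10^6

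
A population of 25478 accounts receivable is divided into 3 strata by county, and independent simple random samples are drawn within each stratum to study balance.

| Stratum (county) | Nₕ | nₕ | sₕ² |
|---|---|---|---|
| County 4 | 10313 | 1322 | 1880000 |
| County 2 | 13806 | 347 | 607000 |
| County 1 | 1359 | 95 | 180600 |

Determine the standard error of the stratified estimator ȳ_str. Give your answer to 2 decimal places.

Var(ȳ_str) = Σₕ Wₕ²(1 − fₕ)sₕ²/nₕ with Wₕ = Nₕ/N, N = 25478.
County 4: Wₕ = 0.40478060; term = 0.40478060²·(1 − 0.12818772)·1880000/1322 = 203.13686.
County 2: Wₕ = 0.54187927; term = 0.54187927²·(1 − 0.02513400)·607000/347 = 500.73646.
County 1: Wₕ = 0.05334014; term = 0.05334014²·(1 − 0.06990434)·180600/95 = 5.0307184.
Sum = 708.90404.
SE = √(708.90404) = 26.63.

26.63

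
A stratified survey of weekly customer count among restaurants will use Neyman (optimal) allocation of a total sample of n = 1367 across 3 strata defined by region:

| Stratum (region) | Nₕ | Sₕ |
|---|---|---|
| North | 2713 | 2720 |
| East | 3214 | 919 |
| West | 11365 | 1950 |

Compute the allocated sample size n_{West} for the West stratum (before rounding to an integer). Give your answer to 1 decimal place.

Neyman allocation: nₕ = n·NₕSₕ / Σⱼ NⱼSⱼ.
Σ NⱼSⱼ = 2713·2720 + 3214·919 + 11365·1950 = 3.2494776 × 10^7.
n_{West} = 1367·11365·1950 / (3.2494776 × 10^7) = 932.3.

932.3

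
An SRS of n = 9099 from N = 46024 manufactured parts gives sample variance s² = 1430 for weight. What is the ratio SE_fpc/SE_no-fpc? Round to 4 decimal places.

f = n/N = 9099/46024 = 0.19770120.
SE_no-fpc = √(s²/n) = 0.39643427; SE_fpc = √((1−f)s²/n) = 0.35509067.
Ratio = √(1−f) = 0.89571134.

0.8957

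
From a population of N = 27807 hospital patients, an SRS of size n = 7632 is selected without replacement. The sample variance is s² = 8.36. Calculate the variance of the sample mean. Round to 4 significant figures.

7.947 × 10^-4

Under SRS without replacement, Var(ȳ) = (1 − f)·s²/n with f = n/N = 7632/27807 = 0.27446326.
Var(ȳ) = (1 − 0.27446326)·8.36/7632 = 0.72553674·0.0010953878 = 7.9474412 × 10^-4.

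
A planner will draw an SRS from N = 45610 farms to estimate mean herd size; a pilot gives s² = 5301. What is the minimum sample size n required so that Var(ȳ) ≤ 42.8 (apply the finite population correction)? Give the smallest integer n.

Without fpc, n₀ = s²/D = 5301/42.8 = 123.8551.
With fpc, (1 − n/N)·s²/n ≤ D requires n ≥ n₀/(1 + n₀/N) = 123.8551/(1 + 123.8551/45610) = 123.5197.
Rounding up, n = 124.

124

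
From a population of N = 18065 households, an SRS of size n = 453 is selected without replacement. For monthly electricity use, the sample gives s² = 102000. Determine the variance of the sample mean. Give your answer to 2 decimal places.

Under SRS without replacement, Var(ȳ) = (1 − f)·s²/n with f = n/N = 453/18065 = 0.02507611.
Var(ȳ) = (1 − 0.02507611)·102000/453 = 0.97492389·225.16556 = 219.51929.

219.52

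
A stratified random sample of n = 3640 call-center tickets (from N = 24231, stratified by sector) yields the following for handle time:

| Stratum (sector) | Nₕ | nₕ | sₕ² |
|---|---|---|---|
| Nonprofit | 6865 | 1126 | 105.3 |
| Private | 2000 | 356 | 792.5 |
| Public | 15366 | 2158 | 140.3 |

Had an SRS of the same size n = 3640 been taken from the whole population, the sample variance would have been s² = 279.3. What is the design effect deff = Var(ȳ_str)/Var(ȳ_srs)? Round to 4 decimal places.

0.6321

Var(ȳ_str) = Σ Wₕ²(1−fₕ)sₕ²/nₕ with Wₕ = Nₕ/24231:
  Nonprofit: (6865/24231)²·(1−1126/6865)·105.3/1126 = 0.0062751494
  Private: (2000/24231)²·(1−356/2000)·792.5/356 = 0.012466324
  Public: (15366/24231)²·(1−2158/15366)·140.3/2158 = 0.02247302
  → Var(ȳ_str) = 0.041214493.
Var(ȳ_srs) = (1 − 3640/24231)·279.3/3640 = 0.065204212.
deff = 0.041214493 / 0.065204212 = 0.6321.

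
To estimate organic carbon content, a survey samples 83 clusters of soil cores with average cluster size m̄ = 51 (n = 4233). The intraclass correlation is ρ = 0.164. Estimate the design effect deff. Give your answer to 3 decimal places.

9.200

deff = 1 + (51 − 1)·0.164 = 1 + 8.2 = 9.2.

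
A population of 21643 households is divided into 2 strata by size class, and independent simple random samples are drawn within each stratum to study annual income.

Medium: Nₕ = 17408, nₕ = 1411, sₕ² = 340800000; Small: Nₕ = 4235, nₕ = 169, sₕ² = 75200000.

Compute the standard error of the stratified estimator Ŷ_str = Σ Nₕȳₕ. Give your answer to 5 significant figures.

8.6558 × 10^6

Var(Ŷ_str) = Σₕ Nₕ²(1 − fₕ)sₕ²/nₕ.
Medium: 17408²·(1 − 1411/17408)·340800000/1411 = 6.7260485 × 10^13.
Small: 4235²·(1 − 169/4235)·75200000/169 = 7.6621725 × 10^12.
Sum = 7.4922658 × 10^13.
SE = √(7.4922658 × 10^13) = 8.6558 × 10^6.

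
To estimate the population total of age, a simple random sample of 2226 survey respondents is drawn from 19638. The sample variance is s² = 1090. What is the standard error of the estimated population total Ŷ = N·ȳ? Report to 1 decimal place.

Var(Ŷ) = N²·Var(ȳ) = N²·(1 − n/N)·s²/n.
f = 2226/19638 = 0.11335167; Var(ȳ) = 0.88664833·1090/2226 = 0.43416293.
Var(Ŷ) = 19638² · 0.43416293 = 1.6743539 × 10^8.
SE(Ŷ) = √(1.6743539 × 10^8) = 12939.7.

12939.7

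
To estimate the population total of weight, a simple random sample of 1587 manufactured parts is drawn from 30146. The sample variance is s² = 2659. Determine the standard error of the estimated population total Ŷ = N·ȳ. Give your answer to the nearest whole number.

37980

Var(Ŷ) = N²·Var(ȳ) = N²·(1 − n/N)·s²/n.
f = 1587/30146 = 0.05264380; Var(ȳ) = 0.94735620·2659/1587 = 1.5872843.
Var(Ŷ) = 30146² · 1.5872843 = 1.4424943 × 10^9.
SE(Ŷ) = √(1.4424943 × 10^9) = 37980.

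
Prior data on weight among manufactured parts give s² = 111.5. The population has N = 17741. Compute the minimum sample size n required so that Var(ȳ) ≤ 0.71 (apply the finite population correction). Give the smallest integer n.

156

Without fpc, n₀ = s²/D = 111.5/0.71 = 157.0423.
With fpc, (1 − n/N)·s²/n ≤ D requires n ≥ n₀/(1 + n₀/N) = 157.0423/(1 + 157.0423/17741) = 155.6644.
Rounding up, n = 156.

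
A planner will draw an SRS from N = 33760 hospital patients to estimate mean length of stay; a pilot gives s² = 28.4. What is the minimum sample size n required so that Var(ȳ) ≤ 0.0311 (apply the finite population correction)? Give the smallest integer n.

890

Without fpc, n₀ = s²/D = 28.4/0.0311 = 913.1833.
With fpc, (1 − n/N)·s²/n ≤ D requires n ≥ n₀/(1 + n₀/N) = 913.1833/(1 + 913.1833/33760) = 889.1329.
Rounding up, n = 890.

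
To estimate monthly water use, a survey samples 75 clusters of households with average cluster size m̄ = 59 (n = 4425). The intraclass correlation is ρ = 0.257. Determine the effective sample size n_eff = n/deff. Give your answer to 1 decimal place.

278.2

deff = 1 + (59 − 1)·0.257 = 1 + 14.906 = 15.906.
n_eff = 4425 / 15.906 = 278.2.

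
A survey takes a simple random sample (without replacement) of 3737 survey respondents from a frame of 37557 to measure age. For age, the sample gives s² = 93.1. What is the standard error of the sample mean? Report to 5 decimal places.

0.14978

Under SRS without replacement, Var(ȳ) = (1 − f)·s²/n with f = n/N = 3737/37557 = 0.09950209.
Var(ȳ) = (1 − 0.09950209)·93.1/3737 = 0.90049791·0.024913032 = 0.022434133.
SE(ȳ) = √(0.022434133) = 0.14978.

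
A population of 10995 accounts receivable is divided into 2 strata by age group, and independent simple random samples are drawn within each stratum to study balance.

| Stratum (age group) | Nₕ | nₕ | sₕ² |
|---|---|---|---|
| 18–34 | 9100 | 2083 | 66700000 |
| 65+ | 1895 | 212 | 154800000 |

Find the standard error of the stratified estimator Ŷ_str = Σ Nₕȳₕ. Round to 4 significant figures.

Var(Ŷ_str) = Σₕ Nₕ²(1 − fₕ)sₕ²/nₕ.
18–34: 9100²·(1 − 2083/9100)·66700000/2083 = 2.0446992 × 10^12.
65+: 1895²·(1 − 212/1895)·154800000/212 = 2.3287798 × 10^12.
Sum = 4.373479 × 10^12.
SE = √(4.373479 × 10^12) = 2.091 × 10^6.

2.091 × 10^6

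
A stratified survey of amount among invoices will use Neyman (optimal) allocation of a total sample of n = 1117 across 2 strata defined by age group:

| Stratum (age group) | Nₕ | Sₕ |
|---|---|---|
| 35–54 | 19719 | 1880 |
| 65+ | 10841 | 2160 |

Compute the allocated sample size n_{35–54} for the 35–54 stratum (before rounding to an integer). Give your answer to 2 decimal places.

Neyman allocation: nₕ = n·NₕSₕ / Σⱼ NⱼSⱼ.
Σ NⱼSⱼ = 19719·1880 + 10841·2160 = 6.048828 × 10^7.
n_{35–54} = 1117·19719·1880 / (6.048828 × 10^7) = 684.58.

684.58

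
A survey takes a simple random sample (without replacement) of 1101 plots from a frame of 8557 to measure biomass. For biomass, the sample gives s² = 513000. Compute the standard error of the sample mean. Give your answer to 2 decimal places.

Under SRS without replacement, Var(ȳ) = (1 − f)·s²/n with f = n/N = 1101/8557 = 0.12866659.
Var(ȳ) = (1 − 0.12866659)·513000/1101 = 0.87133341·465.94005 = 405.98914.
SE(ȳ) = √(405.98914) = 20.15.

20.15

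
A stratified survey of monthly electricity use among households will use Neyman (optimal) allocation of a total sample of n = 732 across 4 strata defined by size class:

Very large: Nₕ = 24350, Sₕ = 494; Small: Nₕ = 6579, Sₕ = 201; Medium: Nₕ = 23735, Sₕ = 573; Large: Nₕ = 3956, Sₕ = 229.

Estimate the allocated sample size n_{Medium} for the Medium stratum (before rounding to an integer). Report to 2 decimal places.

Neyman allocation: nₕ = n·NₕSₕ / Σⱼ NⱼSⱼ.
Σ NⱼSⱼ = 24350·494 + 6579·201 + 23735·573 + 3956·229 = 2.7857358 × 10^7.
n_{Medium} = 732·23735·573 / (2.7857358 × 10^7) = 357.37.

357.37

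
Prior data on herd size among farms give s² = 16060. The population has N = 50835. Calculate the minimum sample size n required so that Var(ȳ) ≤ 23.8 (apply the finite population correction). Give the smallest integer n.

Without fpc, n₀ = s²/D = 16060/23.8 = 674.7899.
With fpc, (1 − n/N)·s²/n ≤ D requires n ≥ n₀/(1 + n₀/N) = 674.7899/(1 + 674.7899/50835) = 665.9500.
Rounding up, n = 666.

666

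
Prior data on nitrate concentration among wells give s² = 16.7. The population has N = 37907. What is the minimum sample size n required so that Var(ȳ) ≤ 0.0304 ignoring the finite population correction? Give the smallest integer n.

Without fpc, n₀ = s²/D = 16.7/0.0304 = 549.3421.
Rounding up, n = 550.

550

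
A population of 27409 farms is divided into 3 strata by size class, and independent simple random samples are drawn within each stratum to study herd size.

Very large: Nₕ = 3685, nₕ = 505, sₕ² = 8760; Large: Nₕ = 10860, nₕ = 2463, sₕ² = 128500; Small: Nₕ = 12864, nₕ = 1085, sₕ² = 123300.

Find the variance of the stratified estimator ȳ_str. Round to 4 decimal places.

Var(ȳ_str) = Σₕ Wₕ²(1 − fₕ)sₕ²/nₕ with Wₕ = Nₕ/N, N = 27409.
Very large: Wₕ = 0.13444489; term = 0.13444489²·(1 − 0.13704206)·8760/505 = 0.27057705.
Large: Wₕ = 0.39622022; term = 0.39622022²·(1 − 0.22679558)·128500/2463 = 6.3329537.
Small: Wₕ = 0.46933489; term = 0.46933489²·(1 − 0.08434391)·123300/1085 = 22.920886.
Sum = 29.524417.

29.5244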